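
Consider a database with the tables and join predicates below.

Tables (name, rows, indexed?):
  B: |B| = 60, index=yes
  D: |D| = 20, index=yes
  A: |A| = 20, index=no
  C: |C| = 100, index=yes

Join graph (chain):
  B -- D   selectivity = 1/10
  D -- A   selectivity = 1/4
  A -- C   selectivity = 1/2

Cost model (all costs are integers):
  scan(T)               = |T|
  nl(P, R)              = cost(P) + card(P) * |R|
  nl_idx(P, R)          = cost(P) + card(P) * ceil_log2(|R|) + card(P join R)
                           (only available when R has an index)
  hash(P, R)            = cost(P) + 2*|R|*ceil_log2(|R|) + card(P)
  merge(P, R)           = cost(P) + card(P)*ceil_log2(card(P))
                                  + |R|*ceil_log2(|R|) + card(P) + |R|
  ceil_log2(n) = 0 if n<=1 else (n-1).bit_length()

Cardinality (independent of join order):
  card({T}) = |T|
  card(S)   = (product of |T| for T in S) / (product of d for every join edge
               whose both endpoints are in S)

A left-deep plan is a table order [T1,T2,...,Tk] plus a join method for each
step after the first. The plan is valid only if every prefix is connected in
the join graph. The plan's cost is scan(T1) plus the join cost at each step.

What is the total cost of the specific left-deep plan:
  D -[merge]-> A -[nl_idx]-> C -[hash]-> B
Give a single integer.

step 1: scan D: cost=20, card=20
step 2: join A via merge
    card(P join A) = 20*20/(4) = 100
    cost = 20 + 20*5 + 20*5 + 20 + 20 = 260
step 3: join C via nl_idx
    card(P join C) = 100*100/(2) = 5000
    cost = 260 + 100*7 + 5000 = 5960
step 4: join B via hash
    card(P join B) = 5000*60/(10) = 30000
    cost = 5960 + 2*60*6 + 5000 = 11680

11680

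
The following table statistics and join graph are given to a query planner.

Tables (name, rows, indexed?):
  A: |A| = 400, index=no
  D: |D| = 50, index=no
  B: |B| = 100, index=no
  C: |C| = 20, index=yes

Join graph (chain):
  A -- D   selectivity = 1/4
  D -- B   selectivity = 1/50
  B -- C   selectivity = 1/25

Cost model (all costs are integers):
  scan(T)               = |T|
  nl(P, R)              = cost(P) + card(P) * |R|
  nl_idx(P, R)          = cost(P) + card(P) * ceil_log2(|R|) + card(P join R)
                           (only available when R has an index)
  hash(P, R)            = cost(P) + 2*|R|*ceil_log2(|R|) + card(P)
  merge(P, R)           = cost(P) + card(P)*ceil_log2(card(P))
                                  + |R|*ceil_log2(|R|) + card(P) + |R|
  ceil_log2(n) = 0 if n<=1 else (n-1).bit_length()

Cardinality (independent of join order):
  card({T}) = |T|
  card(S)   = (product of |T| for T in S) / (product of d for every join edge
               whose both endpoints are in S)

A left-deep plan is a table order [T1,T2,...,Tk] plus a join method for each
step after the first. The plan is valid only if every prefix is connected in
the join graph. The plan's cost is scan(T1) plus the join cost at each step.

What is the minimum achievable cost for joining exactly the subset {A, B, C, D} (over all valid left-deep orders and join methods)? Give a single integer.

5720

Selinger DP over subsets of {A,B,C,D}:
  {A}: scan cost=400, card=400
  {D}: scan cost=50, card=50
  {B}: scan cost=100, card=100
  {C}: scan cost=20, card=20
  {AD}: card=5000; try (D,hash)→1400, (A,merge)→4400, (D,merge)→4750, (A,hash)→7300, (A,nl)→20050, (D,nl)→20400; best=1400 via (D,hash)
  {BD}: card=100; try (D,hash)→800, (B,merge)→1200, (D,merge)→1250, (B,hash)→1500, (B,nl)→5050, (D,nl)→5100; best=800 via (D,hash)
  {BC}: card=80; try (C,hash)→400, (C,nl_idx)→680, (B,merge)→940, (C,merge)→1020, (B,hash)→1440, (B,nl)→2020 …(+1); best=400 via (C,hash)
  {ABD}: card=10000; try (A,merge)→5600, (B,hash)→7800, (A,hash)→8100, (A,nl)→40800, (B,merge)→72200, (B,nl)→501400; best=5600 via (A,merge)
  {BCD}: card=80; try (D,hash)→1080, (C,hash)→1100, (C,nl_idx)→1380, (D,merge)→1390, (C,merge)→1720, (C,nl)→2800 …(+1); best=1080 via (D,hash)
  {ABCD}: card=8000; try (A,merge)→5720, (A,hash)→8360, (C,hash)→15800, (A,nl)→33080, (C,nl_idx)→63600, (C,merge)→155720 …(+1); best=5720 via (A,merge)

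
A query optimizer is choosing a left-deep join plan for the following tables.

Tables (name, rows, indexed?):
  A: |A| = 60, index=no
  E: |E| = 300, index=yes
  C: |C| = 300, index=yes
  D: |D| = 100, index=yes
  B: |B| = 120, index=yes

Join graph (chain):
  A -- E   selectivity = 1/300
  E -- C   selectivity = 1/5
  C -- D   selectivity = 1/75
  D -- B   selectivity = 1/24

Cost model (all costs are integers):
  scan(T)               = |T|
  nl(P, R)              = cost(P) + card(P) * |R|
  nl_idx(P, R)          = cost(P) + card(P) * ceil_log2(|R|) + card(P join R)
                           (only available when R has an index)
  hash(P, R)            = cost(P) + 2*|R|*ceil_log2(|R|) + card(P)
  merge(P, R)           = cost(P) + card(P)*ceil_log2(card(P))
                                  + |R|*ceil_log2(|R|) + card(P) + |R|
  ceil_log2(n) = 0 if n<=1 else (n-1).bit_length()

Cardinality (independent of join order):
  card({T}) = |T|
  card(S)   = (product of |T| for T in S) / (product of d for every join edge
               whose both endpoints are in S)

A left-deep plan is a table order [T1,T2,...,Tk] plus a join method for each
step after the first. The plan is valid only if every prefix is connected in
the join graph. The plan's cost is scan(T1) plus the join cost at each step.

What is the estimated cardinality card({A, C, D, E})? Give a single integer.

4800

Tables in S: A(60), C(300), D(100), E(300)
Edges inside S: A-E(d=300), E-C(d=5), C-D(d=75)
numerator = 60 * 300 * 100 * 300 = 540000000
denominator = 300 * 5 * 75 = 112500
card(S) = 540000000 / 112500 = 4800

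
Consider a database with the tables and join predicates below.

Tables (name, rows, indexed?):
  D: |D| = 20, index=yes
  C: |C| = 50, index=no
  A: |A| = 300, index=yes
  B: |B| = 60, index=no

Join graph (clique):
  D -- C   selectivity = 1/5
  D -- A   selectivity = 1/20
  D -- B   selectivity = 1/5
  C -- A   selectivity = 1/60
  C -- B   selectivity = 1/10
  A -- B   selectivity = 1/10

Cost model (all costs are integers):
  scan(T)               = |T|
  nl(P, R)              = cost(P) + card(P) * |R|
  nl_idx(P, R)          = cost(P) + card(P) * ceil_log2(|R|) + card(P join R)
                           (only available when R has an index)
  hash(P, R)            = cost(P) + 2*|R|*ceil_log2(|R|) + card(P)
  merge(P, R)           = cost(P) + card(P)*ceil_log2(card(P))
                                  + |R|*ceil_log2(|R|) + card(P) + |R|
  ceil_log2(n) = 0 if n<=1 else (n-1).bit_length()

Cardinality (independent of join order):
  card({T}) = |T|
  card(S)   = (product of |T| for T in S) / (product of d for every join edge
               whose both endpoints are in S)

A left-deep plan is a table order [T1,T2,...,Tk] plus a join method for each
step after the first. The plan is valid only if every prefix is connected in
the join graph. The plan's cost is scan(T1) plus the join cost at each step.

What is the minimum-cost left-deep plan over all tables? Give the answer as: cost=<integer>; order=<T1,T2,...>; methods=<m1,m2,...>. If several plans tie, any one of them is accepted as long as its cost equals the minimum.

Selinger DP (subsets sized 1..n):
  {D}: scan cost=20, card=20
  {C}: scan cost=50, card=50
  {A}: scan cost=300, card=300
  {B}: scan cost=60, card=60
  {CD}: card=200; try (D,hash)→300, (C,merge)→490, (D,nl_idx)→500, (D,merge)→520, (C,hash)→640, (C,nl)→1020 …(+1); best=300 via (D,hash)
  {AD}: card=300; try (A,nl_idx)→500, (D,hash)→800, (D,nl_idx)→2100, (A,merge)→3140, (D,merge)→3420, (A,hash)→5440 …(+2); best=500 via (A,nl_idx)
  {BD}: card=240; try (D,hash)→320, (B,merge)→560, (D,merge)→600, (D,nl_idx)→600, (B,hash)→760, (B,nl)→1220 …(+1); best=320 via (D,hash)
  {AC}: card=250; try (A,nl_idx)→750, (C,hash)→1200, (A,merge)→3400, (C,merge)→3650, (A,hash)→5500, (A,nl)→15050 …(+1); best=750 via (A,nl_idx)
  {BC}: card=300; try (C,hash)→720, (B,hash)→820, (B,merge)→820, (C,merge)→830, (B,nl)→3050, (C,nl)→3060; best=720 via (C,hash)
  {AB}: card=1800; try (B,hash)→1320, (A,nl_idx)→2400, (A,merge)→3480, (B,merge)→3720, (A,hash)→5520, (A,nl)→18060 …(+1); best=1320 via (B,hash)
  {ACD}: card=50; try (D,hash)→1200, (C,hash)→1400, (D,nl_idx)→2050, (A,nl_idx)→2150, (D,merge)→3120, (C,merge)→3850 …(+5); best=1200 via (D,hash)
  {BCD}: card=240; try (C,hash)→1160, (D,hash)→1220, (B,hash)→1220, (D,nl_idx)→2460, (B,merge)→2520, (C,merge)→2830 …(+4); best=1160 via (C,hash)
  {ABD}: card=360; try (B,hash)→1520, (A,nl_idx)→2840, (D,hash)→3320, (B,merge)→3920, (A,merge)→5480, (A,hash)→5960 …(+5); best=1520 via (B,hash)
  {ABC}: card=150; try (B,hash)→1720, (B,merge)→3420, (A,nl_idx)→3570, (C,hash)→3720, (A,hash)→6420, (A,merge)→6720 …(+4); best=1720 via (B,hash)
  {ABCD}: card=6; try (B,hash)→1970, (B,merge)→1970, (D,hash)→2070, (D,nl_idx)→2476, (C,hash)→2480, (D,merge)→3190 …(+8); best=1970 via (B,hash)

cost=1970; order=C,A,D,B; methods=nl_idx,hash,hash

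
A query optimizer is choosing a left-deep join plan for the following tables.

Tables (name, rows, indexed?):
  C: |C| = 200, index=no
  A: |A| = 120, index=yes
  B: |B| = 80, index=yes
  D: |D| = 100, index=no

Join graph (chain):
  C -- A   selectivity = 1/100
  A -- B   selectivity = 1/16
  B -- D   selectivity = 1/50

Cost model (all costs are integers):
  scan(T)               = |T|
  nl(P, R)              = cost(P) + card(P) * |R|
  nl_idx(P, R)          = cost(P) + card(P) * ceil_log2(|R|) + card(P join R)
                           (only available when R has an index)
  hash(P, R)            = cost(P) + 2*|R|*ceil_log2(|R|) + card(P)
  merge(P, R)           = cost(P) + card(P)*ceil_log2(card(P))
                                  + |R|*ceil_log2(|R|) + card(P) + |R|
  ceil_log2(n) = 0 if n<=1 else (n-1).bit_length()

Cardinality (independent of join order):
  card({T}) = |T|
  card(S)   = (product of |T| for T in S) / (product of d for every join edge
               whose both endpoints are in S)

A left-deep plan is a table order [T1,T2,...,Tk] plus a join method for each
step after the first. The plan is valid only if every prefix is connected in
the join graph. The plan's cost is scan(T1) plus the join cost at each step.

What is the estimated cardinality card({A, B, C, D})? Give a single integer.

2400

Tables in S: A(120), B(80), C(200), D(100)
Edges inside S: C-A(d=100), A-B(d=16), B-D(d=50)
numerator = 120 * 80 * 200 * 100 = 192000000
denominator = 100 * 16 * 50 = 80000
card(S) = 192000000 / 80000 = 2400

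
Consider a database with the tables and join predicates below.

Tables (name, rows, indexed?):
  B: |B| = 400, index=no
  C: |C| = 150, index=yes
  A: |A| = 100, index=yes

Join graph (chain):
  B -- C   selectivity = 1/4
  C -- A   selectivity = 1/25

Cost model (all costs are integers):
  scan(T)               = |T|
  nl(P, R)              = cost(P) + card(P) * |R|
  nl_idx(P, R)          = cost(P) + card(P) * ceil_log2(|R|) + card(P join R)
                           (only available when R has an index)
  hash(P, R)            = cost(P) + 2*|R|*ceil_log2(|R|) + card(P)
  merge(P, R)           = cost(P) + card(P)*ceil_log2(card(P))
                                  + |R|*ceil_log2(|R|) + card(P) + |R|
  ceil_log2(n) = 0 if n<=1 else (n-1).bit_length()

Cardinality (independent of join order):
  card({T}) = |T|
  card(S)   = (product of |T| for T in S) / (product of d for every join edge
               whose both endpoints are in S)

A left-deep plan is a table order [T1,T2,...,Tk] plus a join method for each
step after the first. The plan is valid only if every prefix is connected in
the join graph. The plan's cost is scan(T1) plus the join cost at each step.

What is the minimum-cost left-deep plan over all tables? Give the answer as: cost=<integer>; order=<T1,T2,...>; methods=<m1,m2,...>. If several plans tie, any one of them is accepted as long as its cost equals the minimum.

Selinger DP (subsets sized 1..n):
  {B}: scan cost=400, card=400
  {C}: scan cost=150, card=150
  {A}: scan cost=100, card=100
  {BC}: card=15000; try (C,hash)→3200, (B,merge)→5500, (C,merge)→5750, (B,hash)→7500, (C,nl_idx)→18600, (B,nl)→60150 …(+1); best=3200 via (C,hash)
  {AC}: card=600; try (C,nl_idx)→1500, (A,hash)→1700, (A,nl_idx)→1800, (C,merge)→2250, (A,merge)→2300, (C,hash)→2600 …(+2); best=1500 via (C,nl_idx)
  {ABC}: card=60000; try (B,hash)→9300, (B,merge)→12100, (A,hash)→19600, (A,nl_idx)→168200, (A,merge)→229000, (B,nl)→241500 …(+1); best=9300 via (B,hash)

cost=9300; order=A,C,B; methods=nl_idx,hash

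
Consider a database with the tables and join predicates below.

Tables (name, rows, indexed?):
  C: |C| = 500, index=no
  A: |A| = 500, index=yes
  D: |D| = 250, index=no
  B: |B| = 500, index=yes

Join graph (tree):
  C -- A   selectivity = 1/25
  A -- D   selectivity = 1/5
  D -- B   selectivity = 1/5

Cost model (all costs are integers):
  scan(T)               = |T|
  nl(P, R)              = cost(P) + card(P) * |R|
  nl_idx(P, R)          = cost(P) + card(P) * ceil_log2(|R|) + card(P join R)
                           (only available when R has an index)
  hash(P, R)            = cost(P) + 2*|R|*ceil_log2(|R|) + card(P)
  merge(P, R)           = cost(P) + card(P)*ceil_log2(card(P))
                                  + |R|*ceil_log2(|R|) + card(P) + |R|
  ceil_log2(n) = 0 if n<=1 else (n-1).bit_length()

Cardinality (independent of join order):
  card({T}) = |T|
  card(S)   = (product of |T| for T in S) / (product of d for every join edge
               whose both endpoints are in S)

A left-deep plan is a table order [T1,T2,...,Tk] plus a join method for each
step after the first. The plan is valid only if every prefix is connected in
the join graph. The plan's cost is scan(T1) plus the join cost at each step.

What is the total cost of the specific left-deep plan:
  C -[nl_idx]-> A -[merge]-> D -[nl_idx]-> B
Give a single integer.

54667250

step 1: scan C: cost=500, card=500
step 2: join A via nl_idx
    card(P join A) = 500*500/(25) = 10000
    cost = 500 + 500*9 + 10000 = 15000
step 3: join D via merge
    card(P join D) = 10000*250/(5) = 500000
    cost = 15000 + 10000*14 + 250*8 + 10000 + 250 = 167250
step 4: join B via nl_idx
    card(P join B) = 500000*500/(5) = 50000000
    cost = 167250 + 500000*9 + 50000000 = 54667250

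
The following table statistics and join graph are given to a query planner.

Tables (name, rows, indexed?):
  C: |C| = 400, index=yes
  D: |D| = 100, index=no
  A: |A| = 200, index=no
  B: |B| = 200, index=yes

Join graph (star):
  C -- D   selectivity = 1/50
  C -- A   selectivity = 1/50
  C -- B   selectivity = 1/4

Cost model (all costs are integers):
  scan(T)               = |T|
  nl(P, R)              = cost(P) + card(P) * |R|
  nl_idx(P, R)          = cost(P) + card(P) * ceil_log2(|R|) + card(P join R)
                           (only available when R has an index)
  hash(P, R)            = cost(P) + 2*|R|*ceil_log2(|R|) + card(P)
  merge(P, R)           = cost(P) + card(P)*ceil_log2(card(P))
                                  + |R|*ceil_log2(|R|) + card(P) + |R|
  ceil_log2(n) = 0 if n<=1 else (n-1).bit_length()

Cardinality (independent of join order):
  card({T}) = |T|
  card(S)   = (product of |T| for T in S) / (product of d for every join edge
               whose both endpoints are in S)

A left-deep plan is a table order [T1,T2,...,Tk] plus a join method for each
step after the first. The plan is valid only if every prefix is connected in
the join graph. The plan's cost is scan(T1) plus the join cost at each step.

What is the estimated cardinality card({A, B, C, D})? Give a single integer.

Tables in S: A(200), B(200), C(400), D(100)
Edges inside S: C-D(d=50), C-A(d=50), C-B(d=4)
numerator = 200 * 200 * 400 * 100 = 1600000000
denominator = 50 * 50 * 4 = 10000
card(S) = 1600000000 / 10000 = 160000

160000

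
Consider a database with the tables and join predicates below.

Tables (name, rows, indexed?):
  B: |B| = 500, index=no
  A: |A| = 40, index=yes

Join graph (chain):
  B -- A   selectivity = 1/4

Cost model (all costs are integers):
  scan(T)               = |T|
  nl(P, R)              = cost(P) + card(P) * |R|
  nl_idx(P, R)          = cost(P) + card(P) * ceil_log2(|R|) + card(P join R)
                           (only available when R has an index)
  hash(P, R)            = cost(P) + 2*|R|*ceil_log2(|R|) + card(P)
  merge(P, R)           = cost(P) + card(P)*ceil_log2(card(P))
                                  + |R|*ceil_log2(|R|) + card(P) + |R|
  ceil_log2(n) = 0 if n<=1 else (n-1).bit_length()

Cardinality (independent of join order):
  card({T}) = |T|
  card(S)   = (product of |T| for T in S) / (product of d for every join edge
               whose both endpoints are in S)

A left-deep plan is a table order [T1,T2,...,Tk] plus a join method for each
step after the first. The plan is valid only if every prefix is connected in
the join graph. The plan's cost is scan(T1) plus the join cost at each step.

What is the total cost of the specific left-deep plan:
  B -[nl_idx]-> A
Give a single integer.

8500

step 1: scan B: cost=500, card=500
step 2: join A via nl_idx
    card(P join A) = 500*40/(4) = 5000
    cost = 500 + 500*6 + 5000 = 8500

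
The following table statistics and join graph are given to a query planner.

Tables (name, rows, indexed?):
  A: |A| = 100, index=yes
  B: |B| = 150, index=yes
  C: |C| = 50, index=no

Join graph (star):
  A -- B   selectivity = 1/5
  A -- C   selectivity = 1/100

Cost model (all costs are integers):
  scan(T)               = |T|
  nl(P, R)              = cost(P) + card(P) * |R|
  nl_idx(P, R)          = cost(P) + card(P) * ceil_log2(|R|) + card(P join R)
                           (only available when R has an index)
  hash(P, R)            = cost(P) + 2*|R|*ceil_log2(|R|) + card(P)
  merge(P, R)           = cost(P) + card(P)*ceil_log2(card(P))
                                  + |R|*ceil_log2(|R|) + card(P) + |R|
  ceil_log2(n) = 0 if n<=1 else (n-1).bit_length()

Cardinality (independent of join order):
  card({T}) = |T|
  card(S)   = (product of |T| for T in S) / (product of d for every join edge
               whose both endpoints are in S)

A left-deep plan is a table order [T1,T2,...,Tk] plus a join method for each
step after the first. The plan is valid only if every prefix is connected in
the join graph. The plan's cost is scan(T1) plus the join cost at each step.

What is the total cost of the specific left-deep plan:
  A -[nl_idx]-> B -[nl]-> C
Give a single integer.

153900

step 1: scan A: cost=100, card=100
step 2: join B via nl_idx
    card(P join B) = 100*150/(5) = 3000
    cost = 100 + 100*8 + 3000 = 3900
step 3: join C via nl
    card(P join C) = 3000*50/(100) = 1500
    cost = 3900 + 3000*50 = 153900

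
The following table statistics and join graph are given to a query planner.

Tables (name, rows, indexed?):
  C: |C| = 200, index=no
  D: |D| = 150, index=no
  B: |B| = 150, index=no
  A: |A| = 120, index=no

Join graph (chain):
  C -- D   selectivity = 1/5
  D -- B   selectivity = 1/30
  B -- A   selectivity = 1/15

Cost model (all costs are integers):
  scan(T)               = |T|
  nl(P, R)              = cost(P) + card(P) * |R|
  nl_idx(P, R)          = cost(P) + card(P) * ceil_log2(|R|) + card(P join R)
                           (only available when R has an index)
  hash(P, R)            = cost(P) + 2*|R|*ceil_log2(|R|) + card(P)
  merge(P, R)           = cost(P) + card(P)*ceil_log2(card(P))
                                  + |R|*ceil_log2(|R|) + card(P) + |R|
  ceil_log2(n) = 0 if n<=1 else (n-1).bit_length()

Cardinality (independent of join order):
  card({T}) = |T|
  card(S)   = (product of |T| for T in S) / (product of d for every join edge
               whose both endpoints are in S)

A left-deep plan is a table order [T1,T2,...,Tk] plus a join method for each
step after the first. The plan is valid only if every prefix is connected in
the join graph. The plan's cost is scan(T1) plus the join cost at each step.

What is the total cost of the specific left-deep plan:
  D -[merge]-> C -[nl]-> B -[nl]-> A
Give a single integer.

4503300

step 1: scan D: cost=150, card=150
step 2: join C via merge
    card(P join C) = 150*200/(5) = 6000
    cost = 150 + 150*8 + 200*8 + 150 + 200 = 3300
step 3: join B via nl
    card(P join B) = 6000*150/(30) = 30000
    cost = 3300 + 6000*150 = 903300
step 4: join A via nl
    card(P join A) = 30000*120/(15) = 240000
    cost = 903300 + 30000*120 = 4503300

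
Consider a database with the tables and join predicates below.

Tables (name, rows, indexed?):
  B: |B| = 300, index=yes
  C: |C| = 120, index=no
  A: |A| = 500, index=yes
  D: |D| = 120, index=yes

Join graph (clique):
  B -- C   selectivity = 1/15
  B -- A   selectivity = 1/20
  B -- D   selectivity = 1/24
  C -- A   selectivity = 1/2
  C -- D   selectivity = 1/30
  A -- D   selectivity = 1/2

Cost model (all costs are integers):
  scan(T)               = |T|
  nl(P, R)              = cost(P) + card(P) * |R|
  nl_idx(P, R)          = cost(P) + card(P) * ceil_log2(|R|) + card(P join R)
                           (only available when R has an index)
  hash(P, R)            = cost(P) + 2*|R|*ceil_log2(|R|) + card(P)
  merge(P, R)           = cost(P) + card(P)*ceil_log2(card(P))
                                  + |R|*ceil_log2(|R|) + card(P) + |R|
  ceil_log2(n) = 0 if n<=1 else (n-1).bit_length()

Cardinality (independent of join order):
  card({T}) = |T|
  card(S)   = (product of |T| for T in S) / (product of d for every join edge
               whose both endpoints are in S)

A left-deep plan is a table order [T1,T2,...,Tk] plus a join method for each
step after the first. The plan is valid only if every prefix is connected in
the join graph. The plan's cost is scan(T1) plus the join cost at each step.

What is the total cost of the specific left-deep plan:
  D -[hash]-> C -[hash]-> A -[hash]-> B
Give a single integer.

step 1: scan D: cost=120, card=120
step 2: join C via hash
    card(P join C) = 120*120/(30) = 480
    cost = 120 + 2*120*7 + 120 = 1920
step 3: join A via hash
    card(P join A) = 480*500/(2*2) = 60000
    cost = 1920 + 2*500*9 + 480 = 11400
step 4: join B via hash
    card(P join B) = 60000*300/(15*20*24) = 2500
    cost = 11400 + 2*300*9 + 60000 = 76800

76800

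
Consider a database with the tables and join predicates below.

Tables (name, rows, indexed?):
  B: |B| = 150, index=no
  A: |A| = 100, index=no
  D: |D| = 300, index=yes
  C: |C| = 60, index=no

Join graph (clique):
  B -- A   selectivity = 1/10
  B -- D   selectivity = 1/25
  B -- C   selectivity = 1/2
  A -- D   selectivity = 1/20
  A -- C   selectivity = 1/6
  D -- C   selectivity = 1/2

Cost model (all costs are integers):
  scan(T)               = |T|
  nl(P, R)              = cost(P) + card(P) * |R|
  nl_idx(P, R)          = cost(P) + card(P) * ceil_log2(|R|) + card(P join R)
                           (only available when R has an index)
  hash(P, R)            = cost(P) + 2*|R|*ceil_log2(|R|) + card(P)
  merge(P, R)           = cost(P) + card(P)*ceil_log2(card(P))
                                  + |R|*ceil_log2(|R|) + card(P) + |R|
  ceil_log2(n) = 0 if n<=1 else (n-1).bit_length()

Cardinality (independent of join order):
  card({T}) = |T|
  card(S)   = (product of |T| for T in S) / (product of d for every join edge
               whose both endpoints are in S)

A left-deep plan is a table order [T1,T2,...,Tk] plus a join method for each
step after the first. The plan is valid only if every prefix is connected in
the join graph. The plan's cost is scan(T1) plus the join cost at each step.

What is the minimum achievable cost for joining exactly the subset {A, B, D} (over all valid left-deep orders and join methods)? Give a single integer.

Selinger DP over subsets of {A,B,D}:
  {B}: scan cost=150, card=150
  {A}: scan cost=100, card=100
  {D}: scan cost=300, card=300
  {AB}: card=1500; try (A,hash)→1700, (B,merge)→2250, (A,merge)→2300, (B,hash)→2600, (B,nl)→15100, (A,nl)→15150; best=1700 via (A,hash)
  {BD}: card=1800; try (B,hash)→3000, (D,nl_idx)→3300, (D,merge)→4500, (B,merge)→4650, (D,hash)→5700, (D,nl)→45150 …(+1); best=3000 via (B,hash)
  {AD}: card=1500; try (A,hash)→2000, (D,nl_idx)→2500, (D,merge)→3900, (A,merge)→4100, (D,hash)→5600, (D,nl)→30100 …(+1); best=2000 via (A,hash)
  {ABD}: card=900; try (B,hash)→5900, (A,hash)→6200, (D,hash)→8600, (D,nl_idx)→16100, (B,merge)→21350, (D,merge)→22700 …(+4); best=5900 via (B,hash)

5900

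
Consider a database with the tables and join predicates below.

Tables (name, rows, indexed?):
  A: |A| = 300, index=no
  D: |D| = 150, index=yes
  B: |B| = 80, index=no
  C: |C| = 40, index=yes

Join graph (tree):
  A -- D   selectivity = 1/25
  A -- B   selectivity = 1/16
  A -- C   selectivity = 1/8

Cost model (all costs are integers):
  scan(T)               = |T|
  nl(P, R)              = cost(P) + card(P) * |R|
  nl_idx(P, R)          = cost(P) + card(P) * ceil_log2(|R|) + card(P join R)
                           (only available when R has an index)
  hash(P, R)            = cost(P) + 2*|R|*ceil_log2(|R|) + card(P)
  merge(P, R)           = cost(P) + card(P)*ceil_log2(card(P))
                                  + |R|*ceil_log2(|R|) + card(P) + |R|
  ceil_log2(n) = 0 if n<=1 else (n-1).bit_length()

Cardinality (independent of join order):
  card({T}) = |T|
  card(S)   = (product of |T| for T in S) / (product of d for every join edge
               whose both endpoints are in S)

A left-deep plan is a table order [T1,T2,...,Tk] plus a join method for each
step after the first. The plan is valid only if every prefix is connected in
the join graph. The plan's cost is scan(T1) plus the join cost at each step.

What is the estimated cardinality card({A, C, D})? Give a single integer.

Tables in S: A(300), C(40), D(150)
Edges inside S: A-D(d=25), A-C(d=8)
numerator = 300 * 40 * 150 = 1800000
denominator = 25 * 8 = 200
card(S) = 1800000 / 200 = 9000

9000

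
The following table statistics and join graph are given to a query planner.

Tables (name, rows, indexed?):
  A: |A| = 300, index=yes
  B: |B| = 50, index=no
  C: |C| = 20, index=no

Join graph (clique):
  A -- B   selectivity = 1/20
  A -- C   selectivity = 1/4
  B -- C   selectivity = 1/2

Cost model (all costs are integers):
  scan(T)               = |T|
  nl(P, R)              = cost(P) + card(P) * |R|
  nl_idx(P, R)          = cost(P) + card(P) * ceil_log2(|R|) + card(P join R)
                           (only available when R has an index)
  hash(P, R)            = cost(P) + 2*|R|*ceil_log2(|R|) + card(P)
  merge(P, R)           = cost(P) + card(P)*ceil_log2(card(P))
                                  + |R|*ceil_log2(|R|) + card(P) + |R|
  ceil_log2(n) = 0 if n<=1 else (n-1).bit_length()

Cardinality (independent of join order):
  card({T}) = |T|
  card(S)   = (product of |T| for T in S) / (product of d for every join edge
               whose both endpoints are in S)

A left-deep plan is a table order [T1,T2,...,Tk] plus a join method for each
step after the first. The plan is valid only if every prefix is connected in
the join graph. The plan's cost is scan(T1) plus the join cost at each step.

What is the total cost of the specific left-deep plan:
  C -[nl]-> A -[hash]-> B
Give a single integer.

8120

step 1: scan C: cost=20, card=20
step 2: join A via nl
    card(P join A) = 20*300/(4) = 1500
    cost = 20 + 20*300 = 6020
step 3: join B via hash
    card(P join B) = 1500*50/(20*2) = 1875
    cost = 6020 + 2*50*6 + 1500 = 8120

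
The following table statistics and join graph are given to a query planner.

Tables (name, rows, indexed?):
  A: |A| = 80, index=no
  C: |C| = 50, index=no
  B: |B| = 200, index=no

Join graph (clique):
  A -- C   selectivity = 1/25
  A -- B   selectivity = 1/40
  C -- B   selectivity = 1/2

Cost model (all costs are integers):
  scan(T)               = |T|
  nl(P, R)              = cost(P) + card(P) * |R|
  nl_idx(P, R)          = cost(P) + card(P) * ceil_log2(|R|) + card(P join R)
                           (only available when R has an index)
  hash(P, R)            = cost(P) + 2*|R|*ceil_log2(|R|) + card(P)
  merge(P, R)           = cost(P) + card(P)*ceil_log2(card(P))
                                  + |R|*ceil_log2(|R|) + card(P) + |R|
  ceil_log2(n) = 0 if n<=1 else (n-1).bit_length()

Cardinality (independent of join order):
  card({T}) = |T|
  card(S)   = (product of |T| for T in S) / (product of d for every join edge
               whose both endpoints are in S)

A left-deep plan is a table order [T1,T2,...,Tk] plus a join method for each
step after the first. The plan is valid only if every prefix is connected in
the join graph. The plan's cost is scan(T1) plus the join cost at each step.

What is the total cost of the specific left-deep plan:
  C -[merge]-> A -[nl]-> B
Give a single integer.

step 1: scan C: cost=50, card=50
step 2: join A via merge
    card(P join A) = 50*80/(25) = 160
    cost = 50 + 50*6 + 80*7 + 50 + 80 = 1040
step 3: join B via nl
    card(P join B) = 160*200/(40*2) = 400
    cost = 1040 + 160*200 = 33040

33040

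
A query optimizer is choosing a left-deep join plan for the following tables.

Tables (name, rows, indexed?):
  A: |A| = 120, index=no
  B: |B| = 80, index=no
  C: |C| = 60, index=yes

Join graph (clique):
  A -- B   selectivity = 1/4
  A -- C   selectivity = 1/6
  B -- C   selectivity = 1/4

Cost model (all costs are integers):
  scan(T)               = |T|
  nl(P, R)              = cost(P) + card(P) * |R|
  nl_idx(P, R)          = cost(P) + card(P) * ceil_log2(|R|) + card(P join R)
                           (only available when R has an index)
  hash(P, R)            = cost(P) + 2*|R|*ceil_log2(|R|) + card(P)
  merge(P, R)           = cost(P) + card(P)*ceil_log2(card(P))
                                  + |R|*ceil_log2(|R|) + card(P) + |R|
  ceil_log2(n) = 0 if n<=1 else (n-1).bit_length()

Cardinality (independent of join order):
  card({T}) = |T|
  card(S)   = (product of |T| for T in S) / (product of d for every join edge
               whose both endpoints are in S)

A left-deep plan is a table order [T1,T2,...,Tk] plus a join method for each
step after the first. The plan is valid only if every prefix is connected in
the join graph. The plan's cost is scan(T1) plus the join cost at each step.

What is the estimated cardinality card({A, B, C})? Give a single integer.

Tables in S: A(120), B(80), C(60)
Edges inside S: A-B(d=4), A-C(d=6), B-C(d=4)
numerator = 120 * 80 * 60 = 576000
denominator = 4 * 6 * 4 = 96
card(S) = 576000 / 96 = 6000

6000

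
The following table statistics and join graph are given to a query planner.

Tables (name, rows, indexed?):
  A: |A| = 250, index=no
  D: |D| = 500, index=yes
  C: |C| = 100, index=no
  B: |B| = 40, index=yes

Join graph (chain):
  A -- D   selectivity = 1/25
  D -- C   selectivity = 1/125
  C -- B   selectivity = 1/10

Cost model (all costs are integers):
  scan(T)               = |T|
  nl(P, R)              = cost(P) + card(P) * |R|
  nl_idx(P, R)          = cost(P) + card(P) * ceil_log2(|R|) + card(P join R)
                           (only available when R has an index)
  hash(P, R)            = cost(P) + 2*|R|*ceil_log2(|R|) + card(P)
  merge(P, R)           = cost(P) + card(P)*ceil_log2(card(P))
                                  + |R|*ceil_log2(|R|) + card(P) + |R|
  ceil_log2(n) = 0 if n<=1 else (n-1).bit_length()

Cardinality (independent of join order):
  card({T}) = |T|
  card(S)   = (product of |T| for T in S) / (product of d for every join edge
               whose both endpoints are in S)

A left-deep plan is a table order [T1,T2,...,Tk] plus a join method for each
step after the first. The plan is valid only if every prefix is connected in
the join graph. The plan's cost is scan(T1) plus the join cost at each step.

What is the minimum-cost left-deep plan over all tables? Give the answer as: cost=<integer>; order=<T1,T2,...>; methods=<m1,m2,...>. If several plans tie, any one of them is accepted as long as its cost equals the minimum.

Selinger DP (subsets sized 1..n):
  {A}: scan cost=250, card=250
  {D}: scan cost=500, card=500
  {C}: scan cost=100, card=100
  {B}: scan cost=40, card=40
  {AD}: card=5000; try (A,hash)→5000, (D,merge)→7500, (D,nl_idx)→7500, (A,merge)→7750, (D,hash)→9500, (D,nl)→125250 …(+1); best=5000 via (A,hash)
  {CD}: card=400; try (D,nl_idx)→1400, (C,hash)→2400, (D,merge)→5900, (C,merge)→6300, (D,hash)→9200, (D,nl)→50100 …(+1); best=1400 via (D,nl_idx)
  {BC}: card=400; try (B,hash)→680, (B,nl_idx)→1100, (C,merge)→1120, (B,merge)→1180, (C,hash)→1480, (C,nl)→4040 …(+1); best=680 via (B,hash)
  {ACD}: card=4000; try (A,hash)→5800, (A,merge)→7650, (C,hash)→11400, (C,merge)→75800, (A,nl)→101400, (C,nl)→505000; best=5800 via (A,hash)
  {BCD}: card=1600; try (B,hash)→2280, (B,nl_idx)→5400, (B,merge)→5680, (D,nl_idx)→5880, (D,merge)→9680, (D,hash)→10080 …(+2); best=2280 via (B,hash)
  {ABCD}: card=16000; try (A,hash)→7880, (B,hash)→10280, (A,merge)→23730, (B,nl_idx)→45800, (B,merge)→58080, (B,nl)→165800 …(+1); best=7880 via (A,hash)

cost=7880; order=C,D,B,A; methods=nl_idx,hash,hash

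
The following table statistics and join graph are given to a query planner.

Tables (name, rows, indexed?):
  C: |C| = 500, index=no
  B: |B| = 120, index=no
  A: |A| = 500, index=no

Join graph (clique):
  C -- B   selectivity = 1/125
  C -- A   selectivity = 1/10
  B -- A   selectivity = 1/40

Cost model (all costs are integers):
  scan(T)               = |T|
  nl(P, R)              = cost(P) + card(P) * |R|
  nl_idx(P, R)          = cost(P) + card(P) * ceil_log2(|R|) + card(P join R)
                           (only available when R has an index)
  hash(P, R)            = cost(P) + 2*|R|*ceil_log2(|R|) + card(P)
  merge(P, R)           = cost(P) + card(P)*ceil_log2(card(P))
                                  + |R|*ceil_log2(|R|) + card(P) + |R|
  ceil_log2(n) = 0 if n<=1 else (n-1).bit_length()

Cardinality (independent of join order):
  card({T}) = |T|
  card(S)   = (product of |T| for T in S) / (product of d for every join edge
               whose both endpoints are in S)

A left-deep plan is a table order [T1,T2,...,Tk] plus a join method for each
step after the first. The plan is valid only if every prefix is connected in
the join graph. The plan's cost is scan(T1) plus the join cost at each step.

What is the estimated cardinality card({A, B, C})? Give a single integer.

600

Tables in S: A(500), B(120), C(500)
Edges inside S: C-B(d=125), C-A(d=10), B-A(d=40)
numerator = 500 * 120 * 500 = 30000000
denominator = 125 * 10 * 40 = 50000
card(S) = 30000000 / 50000 = 600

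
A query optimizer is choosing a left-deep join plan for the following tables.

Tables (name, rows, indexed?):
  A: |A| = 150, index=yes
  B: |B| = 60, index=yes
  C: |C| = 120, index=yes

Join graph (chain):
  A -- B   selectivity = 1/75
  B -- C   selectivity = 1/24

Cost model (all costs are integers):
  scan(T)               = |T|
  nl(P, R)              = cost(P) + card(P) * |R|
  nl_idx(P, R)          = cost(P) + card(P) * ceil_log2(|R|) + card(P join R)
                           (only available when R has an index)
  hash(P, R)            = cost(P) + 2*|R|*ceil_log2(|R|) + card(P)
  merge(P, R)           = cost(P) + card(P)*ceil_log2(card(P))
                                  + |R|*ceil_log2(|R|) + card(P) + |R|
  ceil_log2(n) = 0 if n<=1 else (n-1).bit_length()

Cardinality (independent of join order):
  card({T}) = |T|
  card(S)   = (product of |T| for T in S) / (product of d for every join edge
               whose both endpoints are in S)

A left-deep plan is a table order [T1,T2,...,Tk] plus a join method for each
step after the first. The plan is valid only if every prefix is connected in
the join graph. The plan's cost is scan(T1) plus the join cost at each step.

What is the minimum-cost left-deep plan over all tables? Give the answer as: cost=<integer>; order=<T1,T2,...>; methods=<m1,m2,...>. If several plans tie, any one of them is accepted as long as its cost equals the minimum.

cost=2100; order=B,A,C; methods=nl_idx,nl_idx

Selinger DP (subsets sized 1..n):
  {A}: scan cost=150, card=150
  {B}: scan cost=60, card=60
  {C}: scan cost=120, card=120
  {AB}: card=120; try (A,nl_idx)→660, (B,hash)→1020, (B,nl_idx)→1170, (A,merge)→1830, (B,merge)→1920, (A,hash)→2520 …(+2); best=660 via (A,nl_idx)
  {BC}: card=300; try (C,nl_idx)→780, (B,hash)→960, (B,nl_idx)→1140, (C,merge)→1440, (B,merge)→1500, (C,hash)→1800 …(+2); best=780 via (C,nl_idx)
  {ABC}: card=600; try (C,nl_idx)→2100, (C,hash)→2460, (C,merge)→2580, (A,hash)→3480, (A,nl_idx)→3780, (A,merge)→5130 …(+2); best=2100 via (C,nl_idx)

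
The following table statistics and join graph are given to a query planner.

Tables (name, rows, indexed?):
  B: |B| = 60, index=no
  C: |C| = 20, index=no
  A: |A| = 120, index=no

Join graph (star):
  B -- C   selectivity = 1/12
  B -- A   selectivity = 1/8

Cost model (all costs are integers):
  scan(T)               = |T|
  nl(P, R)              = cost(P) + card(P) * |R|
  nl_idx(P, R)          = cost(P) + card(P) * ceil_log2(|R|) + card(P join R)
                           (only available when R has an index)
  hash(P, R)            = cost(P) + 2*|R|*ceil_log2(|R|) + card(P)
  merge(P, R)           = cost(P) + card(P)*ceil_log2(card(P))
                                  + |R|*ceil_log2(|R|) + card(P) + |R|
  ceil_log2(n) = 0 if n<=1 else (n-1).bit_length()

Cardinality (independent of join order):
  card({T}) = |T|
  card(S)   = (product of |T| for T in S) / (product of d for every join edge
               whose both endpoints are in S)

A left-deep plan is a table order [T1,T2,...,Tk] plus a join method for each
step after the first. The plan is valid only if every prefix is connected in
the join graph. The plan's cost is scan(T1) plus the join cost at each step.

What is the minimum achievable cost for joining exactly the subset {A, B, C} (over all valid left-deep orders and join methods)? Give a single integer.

Selinger DP over subsets of {A,B,C}:
  {B}: scan cost=60, card=60
  {C}: scan cost=20, card=20
  {A}: scan cost=120, card=120
  {BC}: card=100; try (C,hash)→320, (B,merge)→560, (C,merge)→600, (B,hash)→760, (B,nl)→1220, (C,nl)→1260; best=320 via (C,hash)
  {AB}: card=900; try (B,hash)→960, (A,merge)→1440, (B,merge)→1500, (A,hash)→1800, (A,nl)→7260, (B,nl)→7320; best=960 via (B,hash)
  {ABC}: card=1500; try (C,hash)→2060, (A,merge)→2080, (A,hash)→2100, (C,merge)→10980, (A,nl)→12320, (C,nl)→18960; best=2060 via (C,hash)

2060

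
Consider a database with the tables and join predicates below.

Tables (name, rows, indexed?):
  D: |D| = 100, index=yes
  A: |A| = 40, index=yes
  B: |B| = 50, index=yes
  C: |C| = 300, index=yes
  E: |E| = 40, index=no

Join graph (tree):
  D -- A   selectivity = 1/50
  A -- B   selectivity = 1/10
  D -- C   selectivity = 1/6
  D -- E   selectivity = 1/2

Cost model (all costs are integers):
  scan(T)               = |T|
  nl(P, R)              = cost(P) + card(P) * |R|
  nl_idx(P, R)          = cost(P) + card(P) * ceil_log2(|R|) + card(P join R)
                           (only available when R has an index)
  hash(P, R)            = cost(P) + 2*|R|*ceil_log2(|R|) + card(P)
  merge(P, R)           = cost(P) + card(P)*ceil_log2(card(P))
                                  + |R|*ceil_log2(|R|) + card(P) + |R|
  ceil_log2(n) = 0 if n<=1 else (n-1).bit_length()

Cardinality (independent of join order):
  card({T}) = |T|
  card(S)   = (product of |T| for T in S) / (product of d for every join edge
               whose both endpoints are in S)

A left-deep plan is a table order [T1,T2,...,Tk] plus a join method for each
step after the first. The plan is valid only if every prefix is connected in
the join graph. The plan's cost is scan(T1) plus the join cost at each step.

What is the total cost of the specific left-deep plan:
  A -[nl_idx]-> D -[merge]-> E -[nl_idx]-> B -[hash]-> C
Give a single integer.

32320

step 1: scan A: cost=40, card=40
step 2: join D via nl_idx
    card(P join D) = 40*100/(50) = 80
    cost = 40 + 40*7 + 80 = 400
step 3: join E via merge
    card(P join E) = 80*40/(2) = 1600
    cost = 400 + 80*7 + 40*6 + 80 + 40 = 1320
step 4: join B via nl_idx
    card(P join B) = 1600*50/(10) = 8000
    cost = 1320 + 1600*6 + 8000 = 18920
step 5: join C via hash
    card(P join C) = 8000*300/(6) = 400000
    cost = 18920 + 2*300*9 + 8000 = 32320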